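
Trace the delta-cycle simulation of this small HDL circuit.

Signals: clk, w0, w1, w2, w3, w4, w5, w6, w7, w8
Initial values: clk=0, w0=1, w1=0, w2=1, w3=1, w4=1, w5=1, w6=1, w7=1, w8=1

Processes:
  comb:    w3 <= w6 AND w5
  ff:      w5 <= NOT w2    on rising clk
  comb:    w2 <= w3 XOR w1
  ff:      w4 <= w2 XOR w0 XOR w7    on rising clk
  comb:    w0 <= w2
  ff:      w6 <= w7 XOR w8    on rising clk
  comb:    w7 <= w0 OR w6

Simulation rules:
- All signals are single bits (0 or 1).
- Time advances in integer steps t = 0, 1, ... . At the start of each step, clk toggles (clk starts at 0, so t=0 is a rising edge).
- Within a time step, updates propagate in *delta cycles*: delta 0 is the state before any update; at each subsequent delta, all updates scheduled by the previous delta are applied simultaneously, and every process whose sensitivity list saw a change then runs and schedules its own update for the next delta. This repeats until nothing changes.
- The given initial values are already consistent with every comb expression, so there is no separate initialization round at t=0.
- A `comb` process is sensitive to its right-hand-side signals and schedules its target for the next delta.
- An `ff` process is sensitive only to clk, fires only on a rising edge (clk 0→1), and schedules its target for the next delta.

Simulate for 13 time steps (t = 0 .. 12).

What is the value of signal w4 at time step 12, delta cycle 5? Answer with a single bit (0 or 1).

t0.Δ0 w7=1 w1=0 clk=0 w5=1 w3=1 w8=1 w4=1 w2=1 w0=1 w6=1
t0.Δ1 w7=1 w1=0 clk=1 w5=1 w3=1 w8=1 w4=1 w2=1 w0=1 w6=1
t0.Δ2 w7=1 w1=0 clk=1 w5=0 w3=1 w8=1 w4=1 w2=1 w0=1 w6=0
t0.Δ3 w7=1 w1=0 clk=1 w5=0 w3=0 w8=1 w4=1 w2=1 w0=1 w6=0
t0.Δ4 w7=1 w1=0 clk=1 w5=0 w3=0 w8=1 w4=1 w2=0 w0=1 w6=0
t0.Δ5 w7=1 w1=0 clk=1 w5=0 w3=0 w8=1 w4=1 w2=0 w0=0 w6=0
t0.Δ6 w7=0 w1=0 clk=1 w5=0 w3=0 w8=1 w4=1 w2=0 w0=0 w6=0
t1.Δ0 w7=0 w1=0 clk=1 w5=0 w3=0 w8=1 w4=1 w2=0 w0=0 w6=0
t1.Δ1 w7=0 w1=0 clk=0 w5=0 w3=0 w8=1 w4=1 w2=0 w0=0 w6=0
t2.Δ0 w7=0 w1=0 clk=0 w5=0 w3=0 w8=1 w4=1 w2=0 w0=0 w6=0
t2.Δ1 w7=0 w1=0 clk=1 w5=0 w3=0 w8=1 w4=1 w2=0 w0=0 w6=0
t2.Δ2 w7=0 w1=0 clk=1 w5=1 w3=0 w8=1 w4=0 w2=0 w0=0 w6=1
t2.Δ3 w7=1 w1=0 clk=1 w5=1 w3=1 w8=1 w4=0 w2=0 w0=0 w6=1
t2.Δ4 w7=1 w1=0 clk=1 w5=1 w3=1 w8=1 w4=0 w2=1 w0=0 w6=1
t2.Δ5 w7=1 w1=0 clk=1 w5=1 w3=1 w8=1 w4=0 w2=1 w0=1 w6=1
t3.Δ0 w7=1 w1=0 clk=1 w5=1 w3=1 w8=1 w4=0 w2=1 w0=1 w6=1
t3.Δ1 w7=1 w1=0 clk=0 w5=1 w3=1 w8=1 w4=0 w2=1 w0=1 w6=1
t4.Δ0 w7=1 w1=0 clk=0 w5=1 w3=1 w8=1 w4=0 w2=1 w0=1 w6=1
t4.Δ1 w7=1 w1=0 clk=1 w5=1 w3=1 w8=1 w4=0 w2=1 w0=1 w6=1
t4.Δ2 w7=1 w1=0 clk=1 w5=0 w3=1 w8=1 w4=1 w2=1 w0=1 w6=0
t4.Δ3 w7=1 w1=0 clk=1 w5=0 w3=0 w8=1 w4=1 w2=1 w0=1 w6=0
t4.Δ4 w7=1 w1=0 clk=1 w5=0 w3=0 w8=1 w4=1 w2=0 w0=1 w6=0
t4.Δ5 w7=1 w1=0 clk=1 w5=0 w3=0 w8=1 w4=1 w2=0 w0=0 w6=0
t4.Δ6 w7=0 w1=0 clk=1 w5=0 w3=0 w8=1 w4=1 w2=0 w0=0 w6=0
t5.Δ0 w7=0 w1=0 clk=1 w5=0 w3=0 w8=1 w4=1 w2=0 w0=0 w6=0
t5.Δ1 w7=0 w1=0 clk=0 w5=0 w3=0 w8=1 w4=1 w2=0 w0=0 w6=0
t6.Δ0 w7=0 w1=0 clk=0 w5=0 w3=0 w8=1 w4=1 w2=0 w0=0 w6=0
t6.Δ1 w7=0 w1=0 clk=1 w5=0 w3=0 w8=1 w4=1 w2=0 w0=0 w6=0
t6.Δ2 w7=0 w1=0 clk=1 w5=1 w3=0 w8=1 w4=0 w2=0 w0=0 w6=1
t6.Δ3 w7=1 w1=0 clk=1 w5=1 w3=1 w8=1 w4=0 w2=0 w0=0 w6=1
t6.Δ4 w7=1 w1=0 clk=1 w5=1 w3=1 w8=1 w4=0 w2=1 w0=0 w6=1
t6.Δ5 w7=1 w1=0 clk=1 w5=1 w3=1 w8=1 w4=0 w2=1 w0=1 w6=1
t7.Δ0 w7=1 w1=0 clk=1 w5=1 w3=1 w8=1 w4=0 w2=1 w0=1 w6=1
t7.Δ1 w7=1 w1=0 clk=0 w5=1 w3=1 w8=1 w4=0 w2=1 w0=1 w6=1
t8.Δ0 w7=1 w1=0 clk=0 w5=1 w3=1 w8=1 w4=0 w2=1 w0=1 w6=1
t8.Δ1 w7=1 w1=0 clk=1 w5=1 w3=1 w8=1 w4=0 w2=1 w0=1 w6=1
t8.Δ2 w7=1 w1=0 clk=1 w5=0 w3=1 w8=1 w4=1 w2=1 w0=1 w6=0
t8.Δ3 w7=1 w1=0 clk=1 w5=0 w3=0 w8=1 w4=1 w2=1 w0=1 w6=0
t8.Δ4 w7=1 w1=0 clk=1 w5=0 w3=0 w8=1 w4=1 w2=0 w0=1 w6=0
t8.Δ5 w7=1 w1=0 clk=1 w5=0 w3=0 w8=1 w4=1 w2=0 w0=0 w6=0
t8.Δ6 w7=0 w1=0 clk=1 w5=0 w3=0 w8=1 w4=1 w2=0 w0=0 w6=0
t9.Δ0 w7=0 w1=0 clk=1 w5=0 w3=0 w8=1 w4=1 w2=0 w0=0 w6=0
t9.Δ1 w7=0 w1=0 clk=0 w5=0 w3=0 w8=1 w4=1 w2=0 w0=0 w6=0
t10.Δ0 w7=0 w1=0 clk=0 w5=0 w3=0 w8=1 w4=1 w2=0 w0=0 w6=0
t10.Δ1 w7=0 w1=0 clk=1 w5=0 w3=0 w8=1 w4=1 w2=0 w0=0 w6=0
t10.Δ2 w7=0 w1=0 clk=1 w5=1 w3=0 w8=1 w4=0 w2=0 w0=0 w6=1
t10.Δ3 w7=1 w1=0 clk=1 w5=1 w3=1 w8=1 w4=0 w2=0 w0=0 w6=1
t10.Δ4 w7=1 w1=0 clk=1 w5=1 w3=1 w8=1 w4=0 w2=1 w0=0 w6=1
t10.Δ5 w7=1 w1=0 clk=1 w5=1 w3=1 w8=1 w4=0 w2=1 w0=1 w6=1
t11.Δ0 w7=1 w1=0 clk=1 w5=1 w3=1 w8=1 w4=0 w2=1 w0=1 w6=1
t11.Δ1 w7=1 w1=0 clk=0 w5=1 w3=1 w8=1 w4=0 w2=1 w0=1 w6=1
t12.Δ0 w7=1 w1=0 clk=0 w5=1 w3=1 w8=1 w4=0 w2=1 w0=1 w6=1
t12.Δ1 w7=1 w1=0 clk=1 w5=1 w3=1 w8=1 w4=0 w2=1 w0=1 w6=1
t12.Δ2 w7=1 w1=0 clk=1 w5=0 w3=1 w8=1 w4=1 w2=1 w0=1 w6=0
t12.Δ3 w7=1 w1=0 clk=1 w5=0 w3=0 w8=1 w4=1 w2=1 w0=1 w6=0
t12.Δ4 w7=1 w1=0 clk=1 w5=0 w3=0 w8=1 w4=1 w2=0 w0=1 w6=0
t12.Δ5 w7=1 w1=0 clk=1 w5=0 w3=0 w8=1 w4=1 w2=0 w0=0 w6=0
t12.Δ6 w7=0 w1=0 clk=1 w5=0 w3=0 w8=1 w4=1 w2=0 w0=0 w6=0

1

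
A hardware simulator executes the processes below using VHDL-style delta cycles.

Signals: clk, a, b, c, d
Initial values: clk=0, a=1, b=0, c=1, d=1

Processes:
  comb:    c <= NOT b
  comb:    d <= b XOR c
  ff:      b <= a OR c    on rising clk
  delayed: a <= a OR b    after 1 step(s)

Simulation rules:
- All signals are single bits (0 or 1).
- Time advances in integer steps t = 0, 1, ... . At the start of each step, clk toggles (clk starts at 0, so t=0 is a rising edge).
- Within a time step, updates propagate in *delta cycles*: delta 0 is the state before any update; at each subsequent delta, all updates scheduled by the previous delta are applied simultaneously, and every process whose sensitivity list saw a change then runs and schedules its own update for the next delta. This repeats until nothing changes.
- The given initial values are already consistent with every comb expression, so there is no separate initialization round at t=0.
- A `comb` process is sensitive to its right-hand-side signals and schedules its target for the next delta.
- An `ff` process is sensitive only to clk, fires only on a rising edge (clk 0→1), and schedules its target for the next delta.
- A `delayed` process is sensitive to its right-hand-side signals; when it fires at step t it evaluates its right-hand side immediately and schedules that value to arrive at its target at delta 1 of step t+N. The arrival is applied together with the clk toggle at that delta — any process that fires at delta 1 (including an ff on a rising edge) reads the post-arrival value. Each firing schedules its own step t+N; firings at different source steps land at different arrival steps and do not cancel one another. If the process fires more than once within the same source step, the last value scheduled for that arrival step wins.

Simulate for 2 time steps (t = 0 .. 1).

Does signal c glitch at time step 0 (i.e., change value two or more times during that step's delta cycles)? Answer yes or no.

t=0 Δ0: a=1 d=1 clk=0 c=1 b=0
  Δ1: clk:0→1
  Δ2: b:0→1
  Δ3: d:1→0, c:1→0
  Δ4: d:0→1
  (4Δ to stable)
t=1 Δ0: a=1 d=1 clk=1 c=0 b=1
  Δ1: clk:1→0
  (1Δ to stable)

no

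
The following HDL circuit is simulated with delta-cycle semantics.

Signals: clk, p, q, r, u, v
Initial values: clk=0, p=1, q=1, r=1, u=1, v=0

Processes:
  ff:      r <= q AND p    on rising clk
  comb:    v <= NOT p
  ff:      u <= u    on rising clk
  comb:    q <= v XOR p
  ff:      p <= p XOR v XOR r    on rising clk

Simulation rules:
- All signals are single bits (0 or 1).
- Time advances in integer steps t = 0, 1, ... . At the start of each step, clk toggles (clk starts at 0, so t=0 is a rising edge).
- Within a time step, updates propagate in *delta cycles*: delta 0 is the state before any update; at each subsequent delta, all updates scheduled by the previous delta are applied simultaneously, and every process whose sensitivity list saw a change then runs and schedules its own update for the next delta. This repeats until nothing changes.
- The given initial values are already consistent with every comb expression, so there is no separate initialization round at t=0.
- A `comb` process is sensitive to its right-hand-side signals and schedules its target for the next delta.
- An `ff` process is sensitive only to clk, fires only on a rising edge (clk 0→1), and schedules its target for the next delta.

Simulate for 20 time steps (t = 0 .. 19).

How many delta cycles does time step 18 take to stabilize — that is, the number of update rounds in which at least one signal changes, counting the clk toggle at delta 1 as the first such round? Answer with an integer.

t=0 Δ0: q=1 clk=0 p=1 v=0 u=1 r=1
  Δ1: clk:0→1
  Δ2: p:1→0
  Δ3: q:1→0, v:0→1
  Δ4: q:0→1
  (4Δ to stable)
t=1 Δ0: q=1 clk=1 p=0 v=1 u=1 r=1
  Δ1: clk:1→0
  (1Δ to stable)
t=2 Δ0: q=1 clk=0 p=0 v=1 u=1 r=1
  Δ1: clk:0→1
  Δ2: r:1→0
  (2Δ to stable)
t=3 Δ0: q=1 clk=1 p=0 v=1 u=1 r=0
  Δ1: clk:1→0
  (1Δ to stable)
t=4 Δ0: q=1 clk=0 p=0 v=1 u=1 r=0
  Δ1: clk:0→1
  Δ2: p:0→1
  Δ3: q:1→0, v:1→0
  Δ4: q:0→1
  (4Δ to stable)
t=5 Δ0: q=1 clk=1 p=1 v=0 u=1 r=0
  Δ1: clk:1→0
  (1Δ to stable)
t=6 Δ0: q=1 clk=0 p=1 v=0 u=1 r=0
  Δ1: clk:0→1
  Δ2: r:0→1
  (2Δ to stable)
t=7 Δ0: q=1 clk=1 p=1 v=0 u=1 r=1
  Δ1: clk:1→0
  (1Δ to stable)
t=8 Δ0: q=1 clk=0 p=1 v=0 u=1 r=1
  Δ1: clk:0→1
  Δ2: p:1→0
  Δ3: q:1→0, v:0→1
  Δ4: q:0→1
  (4Δ to stable)
t=9 Δ0: q=1 clk=1 p=0 v=1 u=1 r=1
  Δ1: clk:1→0
  (1Δ to stable)
t=10 Δ0: q=1 clk=0 p=0 v=1 u=1 r=1
  Δ1: clk:0→1
  Δ2: r:1→0
  (2Δ to stable)
t=11 Δ0: q=1 clk=1 p=0 v=1 u=1 r=0
  Δ1: clk:1→0
  (1Δ to stable)
t=12 Δ0: q=1 clk=0 p=0 v=1 u=1 r=0
  Δ1: clk:0→1
  Δ2: p:0→1
  Δ3: q:1→0, v:1→0
  Δ4: q:0→1
  (4Δ to stable)
t=13 Δ0: q=1 clk=1 p=1 v=0 u=1 r=0
  Δ1: clk:1→0
  (1Δ to stable)
t=14 Δ0: q=1 clk=0 p=1 v=0 u=1 r=0
  Δ1: clk:0→1
  Δ2: r:0→1
  (2Δ to stable)
t=15 Δ0: q=1 clk=1 p=1 v=0 u=1 r=1
  Δ1: clk:1→0
  (1Δ to stable)
t=16 Δ0: q=1 clk=0 p=1 v=0 u=1 r=1
  Δ1: clk:0→1
  Δ2: p:1→0
  Δ3: q:1→0, v:0→1
  Δ4: q:0→1
  (4Δ to stable)
t=17 Δ0: q=1 clk=1 p=0 v=1 u=1 r=1
  Δ1: clk:1→0
  (1Δ to stable)
t=18 Δ0: q=1 clk=0 p=0 v=1 u=1 r=1
  Δ1: clk:0→1
  Δ2: r:1→0
  (2Δ to stable)
t=19 Δ0: q=1 clk=1 p=0 v=1 u=1 r=0
  Δ1: clk:1→0
  (1Δ to stable)

2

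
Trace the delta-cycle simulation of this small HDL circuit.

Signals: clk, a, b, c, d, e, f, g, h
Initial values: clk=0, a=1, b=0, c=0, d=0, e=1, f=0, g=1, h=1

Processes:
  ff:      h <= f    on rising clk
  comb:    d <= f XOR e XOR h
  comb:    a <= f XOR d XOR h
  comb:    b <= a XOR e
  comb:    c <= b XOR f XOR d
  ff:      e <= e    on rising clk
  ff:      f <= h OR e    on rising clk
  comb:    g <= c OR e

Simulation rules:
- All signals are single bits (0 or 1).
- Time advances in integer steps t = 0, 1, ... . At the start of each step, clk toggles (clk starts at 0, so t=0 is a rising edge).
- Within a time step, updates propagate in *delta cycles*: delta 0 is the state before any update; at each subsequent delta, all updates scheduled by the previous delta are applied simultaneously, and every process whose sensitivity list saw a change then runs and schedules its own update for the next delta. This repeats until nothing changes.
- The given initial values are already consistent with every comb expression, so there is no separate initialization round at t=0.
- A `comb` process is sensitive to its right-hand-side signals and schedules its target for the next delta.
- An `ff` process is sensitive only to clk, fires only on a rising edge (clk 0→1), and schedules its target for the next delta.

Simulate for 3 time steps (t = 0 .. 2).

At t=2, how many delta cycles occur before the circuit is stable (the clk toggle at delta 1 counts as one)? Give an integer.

t0.Δ0 h=1 f=0 clk=0 g=1 a=1 d=0 e=1 c=0 b=0
t0.Δ1 h=1 f=0 clk=1 g=1 a=1 d=0 e=1 c=0 b=0
t0.Δ2 h=0 f=1 clk=1 g=1 a=1 d=0 e=1 c=0 b=0
t0.Δ3 h=0 f=1 clk=1 g=1 a=1 d=0 e=1 c=1 b=0
t1.Δ0 h=0 f=1 clk=1 g=1 a=1 d=0 e=1 c=1 b=0
t1.Δ1 h=0 f=1 clk=0 g=1 a=1 d=0 e=1 c=1 b=0
t2.Δ0 h=0 f=1 clk=0 g=1 a=1 d=0 e=1 c=1 b=0
t2.Δ1 h=0 f=1 clk=1 g=1 a=1 d=0 e=1 c=1 b=0
t2.Δ2 h=1 f=1 clk=1 g=1 a=1 d=0 e=1 c=1 b=0
t2.Δ3 h=1 f=1 clk=1 g=1 a=0 d=1 e=1 c=1 b=0
t2.Δ4 h=1 f=1 clk=1 g=1 a=1 d=1 e=1 c=0 b=1
t2.Δ5 h=1 f=1 clk=1 g=1 a=1 d=1 e=1 c=1 b=0
t2.Δ6 h=1 f=1 clk=1 g=1 a=1 d=1 e=1 c=0 b=0

6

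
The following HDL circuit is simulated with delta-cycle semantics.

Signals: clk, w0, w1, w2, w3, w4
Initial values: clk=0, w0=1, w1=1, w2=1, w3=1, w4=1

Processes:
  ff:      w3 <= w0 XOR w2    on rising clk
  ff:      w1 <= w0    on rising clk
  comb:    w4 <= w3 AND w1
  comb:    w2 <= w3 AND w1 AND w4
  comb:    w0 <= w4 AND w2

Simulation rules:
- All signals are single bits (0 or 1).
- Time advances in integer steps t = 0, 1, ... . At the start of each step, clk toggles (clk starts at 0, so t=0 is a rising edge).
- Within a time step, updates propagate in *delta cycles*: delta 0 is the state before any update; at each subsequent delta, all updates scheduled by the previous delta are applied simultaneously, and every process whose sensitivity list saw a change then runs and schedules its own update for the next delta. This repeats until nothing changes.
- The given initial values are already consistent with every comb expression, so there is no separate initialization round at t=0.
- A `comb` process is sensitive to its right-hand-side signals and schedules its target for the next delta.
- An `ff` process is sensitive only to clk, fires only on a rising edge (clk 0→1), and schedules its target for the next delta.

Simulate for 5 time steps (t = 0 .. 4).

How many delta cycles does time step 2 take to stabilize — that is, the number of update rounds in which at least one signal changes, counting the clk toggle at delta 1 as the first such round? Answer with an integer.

[bits: w1,w4,w2,w0,w3,clk]
t=0: Δ0=111110 Δ1=111111 Δ2=111101 Δ3=100101 Δ4=100001 | 4Δ
t=1: Δ0=100001 Δ1=100000 | 1Δ
t=2: Δ0=100000 Δ1=100001 Δ2=000001 | 2Δ
t=3: Δ0=000001 Δ1=000000 | 1Δ
t=4: Δ0=000000 Δ1=000001 | 1Δ

2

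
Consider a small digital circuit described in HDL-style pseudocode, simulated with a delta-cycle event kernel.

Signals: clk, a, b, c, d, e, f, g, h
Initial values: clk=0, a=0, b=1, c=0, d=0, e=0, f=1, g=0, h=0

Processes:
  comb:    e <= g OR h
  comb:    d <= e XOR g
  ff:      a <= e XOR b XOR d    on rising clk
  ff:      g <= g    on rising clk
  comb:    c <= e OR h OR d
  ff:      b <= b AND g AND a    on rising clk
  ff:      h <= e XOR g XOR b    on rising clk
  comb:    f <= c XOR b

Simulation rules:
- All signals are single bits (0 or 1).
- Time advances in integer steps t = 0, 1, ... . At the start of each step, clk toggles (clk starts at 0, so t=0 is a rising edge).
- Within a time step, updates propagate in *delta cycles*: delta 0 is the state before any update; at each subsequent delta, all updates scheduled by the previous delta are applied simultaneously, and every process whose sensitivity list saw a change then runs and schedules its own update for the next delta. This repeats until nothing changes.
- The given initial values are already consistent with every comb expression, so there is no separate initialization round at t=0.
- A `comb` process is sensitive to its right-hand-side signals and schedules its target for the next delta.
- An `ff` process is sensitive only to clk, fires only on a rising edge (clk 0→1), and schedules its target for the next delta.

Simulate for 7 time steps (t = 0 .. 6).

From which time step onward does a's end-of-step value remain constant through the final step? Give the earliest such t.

t=0 Δ0: d=0 b=1 f=1 a=0 clk=0 e=0 h=0 g=0 c=0
  Δ1: clk:0→1
  Δ2: b:1→0, a:0→1, h:0→1
  Δ3: f:1→0, e:0→1, c:0→1
  Δ4: d:0→1, f:0→1
  (4Δ to stable)
t=1 Δ0: d=1 b=0 f=1 a=1 clk=1 e=1 h=1 g=0 c=1
  Δ1: clk:1→0
  (1Δ to stable)
t=2 Δ0: d=1 b=0 f=1 a=1 clk=0 e=1 h=1 g=0 c=1
  Δ1: clk:0→1
  Δ2: a:1→0
  (2Δ to stable)
t=3 Δ0: d=1 b=0 f=1 a=0 clk=1 e=1 h=1 g=0 c=1
  Δ1: clk:1→0
  (1Δ to stable)
t=4 Δ0: d=1 b=0 f=1 a=0 clk=0 e=1 h=1 g=0 c=1
  Δ1: clk:0→1
  (1Δ to stable)
t=5 Δ0: d=1 b=0 f=1 a=0 clk=1 e=1 h=1 g=0 c=1
  Δ1: clk:1→0
  (1Δ to stable)
t=6 Δ0: d=1 b=0 f=1 a=0 clk=0 e=1 h=1 g=0 c=1
  Δ1: clk:0→1
  (1Δ to stable)

2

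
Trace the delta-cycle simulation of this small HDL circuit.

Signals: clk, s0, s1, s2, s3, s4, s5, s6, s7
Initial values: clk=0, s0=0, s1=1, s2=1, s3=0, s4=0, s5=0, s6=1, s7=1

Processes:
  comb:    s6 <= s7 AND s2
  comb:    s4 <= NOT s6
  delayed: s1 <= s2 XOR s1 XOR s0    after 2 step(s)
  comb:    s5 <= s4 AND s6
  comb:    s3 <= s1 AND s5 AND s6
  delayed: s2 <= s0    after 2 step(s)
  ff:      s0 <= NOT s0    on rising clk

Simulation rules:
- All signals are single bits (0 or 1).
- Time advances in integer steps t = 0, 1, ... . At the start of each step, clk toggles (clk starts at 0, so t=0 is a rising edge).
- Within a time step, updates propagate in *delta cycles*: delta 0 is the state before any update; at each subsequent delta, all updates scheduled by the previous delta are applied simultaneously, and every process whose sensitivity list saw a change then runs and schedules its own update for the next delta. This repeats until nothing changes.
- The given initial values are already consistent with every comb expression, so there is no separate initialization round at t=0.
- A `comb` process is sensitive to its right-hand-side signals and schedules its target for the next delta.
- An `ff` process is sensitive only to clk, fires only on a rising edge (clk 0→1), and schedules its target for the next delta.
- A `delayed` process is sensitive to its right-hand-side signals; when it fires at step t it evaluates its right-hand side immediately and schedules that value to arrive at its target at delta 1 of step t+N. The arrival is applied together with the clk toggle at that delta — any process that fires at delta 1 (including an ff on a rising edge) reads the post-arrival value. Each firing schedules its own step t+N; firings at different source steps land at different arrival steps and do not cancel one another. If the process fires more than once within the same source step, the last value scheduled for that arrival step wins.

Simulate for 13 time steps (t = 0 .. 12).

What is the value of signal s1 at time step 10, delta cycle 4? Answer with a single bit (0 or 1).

t0.Δ0 s5=0 s3=0 s2=1 s4=0 s0=0 s7=1 clk=0 s1=1 s6=1
t0.Δ1 s5=0 s3=0 s2=1 s4=0 s0=0 s7=1 clk=1 s1=1 s6=1
t0.Δ2 s5=0 s3=0 s2=1 s4=0 s0=1 s7=1 clk=1 s1=1 s6=1
t1.Δ0 s5=0 s3=0 s2=1 s4=0 s0=1 s7=1 clk=1 s1=1 s6=1
t1.Δ1 s5=0 s3=0 s2=1 s4=0 s0=1 s7=1 clk=0 s1=1 s6=1
t2.Δ0 s5=0 s3=0 s2=1 s4=0 s0=1 s7=1 clk=0 s1=1 s6=1
t2.Δ1 s5=0 s3=0 s2=1 s4=0 s0=1 s7=1 clk=1 s1=1 s6=1
t2.Δ2 s5=0 s3=0 s2=1 s4=0 s0=0 s7=1 clk=1 s1=1 s6=1
t3.Δ0 s5=0 s3=0 s2=1 s4=0 s0=0 s7=1 clk=1 s1=1 s6=1
t3.Δ1 s5=0 s3=0 s2=1 s4=0 s0=0 s7=1 clk=0 s1=1 s6=1
t4.Δ0 s5=0 s3=0 s2=1 s4=0 s0=0 s7=1 clk=0 s1=1 s6=1
t4.Δ1 s5=0 s3=0 s2=0 s4=0 s0=0 s7=1 clk=1 s1=0 s6=1
t4.Δ2 s5=0 s3=0 s2=0 s4=0 s0=1 s7=1 clk=1 s1=0 s6=0
t4.Δ3 s5=0 s3=0 s2=0 s4=1 s0=1 s7=1 clk=1 s1=0 s6=0
t5.Δ0 s5=0 s3=0 s2=0 s4=1 s0=1 s7=1 clk=1 s1=0 s6=0
t5.Δ1 s5=0 s3=0 s2=0 s4=1 s0=1 s7=1 clk=0 s1=0 s6=0
t6.Δ0 s5=0 s3=0 s2=0 s4=1 s0=1 s7=1 clk=0 s1=0 s6=0
t6.Δ1 s5=0 s3=0 s2=1 s4=1 s0=1 s7=1 clk=1 s1=1 s6=0
t6.Δ2 s5=0 s3=0 s2=1 s4=1 s0=0 s7=1 clk=1 s1=1 s6=1
t6.Δ3 s5=1 s3=0 s2=1 s4=0 s0=0 s7=1 clk=1 s1=1 s6=1
t6.Δ4 s5=0 s3=1 s2=1 s4=0 s0=0 s7=1 clk=1 s1=1 s6=1
t6.Δ5 s5=0 s3=0 s2=1 s4=0 s0=0 s7=1 clk=1 s1=1 s6=1
t7.Δ0 s5=0 s3=0 s2=1 s4=0 s0=0 s7=1 clk=1 s1=1 s6=1
t7.Δ1 s5=0 s3=0 s2=1 s4=0 s0=0 s7=1 clk=0 s1=1 s6=1
t8.Δ0 s5=0 s3=0 s2=1 s4=0 s0=0 s7=1 clk=0 s1=1 s6=1
t8.Δ1 s5=0 s3=0 s2=0 s4=0 s0=0 s7=1 clk=1 s1=0 s6=1
t8.Δ2 s5=0 s3=0 s2=0 s4=0 s0=1 s7=1 clk=1 s1=0 s6=0
t8.Δ3 s5=0 s3=0 s2=0 s4=1 s0=1 s7=1 clk=1 s1=0 s6=0
t9.Δ0 s5=0 s3=0 s2=0 s4=1 s0=1 s7=1 clk=1 s1=0 s6=0
t9.Δ1 s5=0 s3=0 s2=0 s4=1 s0=1 s7=1 clk=0 s1=0 s6=0
t10.Δ0 s5=0 s3=0 s2=0 s4=1 s0=1 s7=1 clk=0 s1=0 s6=0
t10.Δ1 s5=0 s3=0 s2=1 s4=1 s0=1 s7=1 clk=1 s1=1 s6=0
t10.Δ2 s5=0 s3=0 s2=1 s4=1 s0=0 s7=1 clk=1 s1=1 s6=1
t10.Δ3 s5=1 s3=0 s2=1 s4=0 s0=0 s7=1 clk=1 s1=1 s6=1
t10.Δ4 s5=0 s3=1 s2=1 s4=0 s0=0 s7=1 clk=1 s1=1 s6=1
t10.Δ5 s5=0 s3=0 s2=1 s4=0 s0=0 s7=1 clk=1 s1=1 s6=1
t11.Δ0 s5=0 s3=0 s2=1 s4=0 s0=0 s7=1 clk=1 s1=1 s6=1
t11.Δ1 s5=0 s3=0 s2=1 s4=0 s0=0 s7=1 clk=0 s1=1 s6=1
t12.Δ0 s5=0 s3=0 s2=1 s4=0 s0=0 s7=1 clk=0 s1=1 s6=1
t12.Δ1 s5=0 s3=0 s2=0 s4=0 s0=0 s7=1 clk=1 s1=0 s6=1
t12.Δ2 s5=0 s3=0 s2=0 s4=0 s0=1 s7=1 clk=1 s1=0 s6=0
t12.Δ3 s5=0 s3=0 s2=0 s4=1 s0=1 s7=1 clk=1 s1=0 s6=0

1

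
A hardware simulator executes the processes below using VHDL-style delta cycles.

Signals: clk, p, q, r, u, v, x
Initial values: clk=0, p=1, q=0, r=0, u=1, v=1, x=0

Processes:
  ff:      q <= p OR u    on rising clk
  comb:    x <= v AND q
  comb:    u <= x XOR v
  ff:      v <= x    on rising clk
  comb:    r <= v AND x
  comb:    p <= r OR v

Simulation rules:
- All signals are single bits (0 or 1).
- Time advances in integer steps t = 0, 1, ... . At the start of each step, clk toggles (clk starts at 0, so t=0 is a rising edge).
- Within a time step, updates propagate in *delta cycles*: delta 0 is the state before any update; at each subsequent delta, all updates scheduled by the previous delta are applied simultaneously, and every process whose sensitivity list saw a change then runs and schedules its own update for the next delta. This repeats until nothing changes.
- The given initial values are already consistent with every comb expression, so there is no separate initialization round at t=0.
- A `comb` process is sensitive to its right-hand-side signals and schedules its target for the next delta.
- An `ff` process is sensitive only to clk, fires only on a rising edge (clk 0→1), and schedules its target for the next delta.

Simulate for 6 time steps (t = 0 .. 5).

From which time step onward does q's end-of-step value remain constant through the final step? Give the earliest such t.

t=0 Δ0: r=0 v=1 u=1 p=1 clk=0 q=0 x=0
  Δ1: clk:0→1
  Δ2: v:1→0, q:0→1
  Δ3: u:1→0, p:1→0
  (3Δ to stable)
t=1 Δ0: r=0 v=0 u=0 p=0 clk=1 q=1 x=0
  Δ1: clk:1→0
  (1Δ to stable)
t=2 Δ0: r=0 v=0 u=0 p=0 clk=0 q=1 x=0
  Δ1: clk:0→1
  Δ2: q:1→0
  (2Δ to stable)
t=3 Δ0: r=0 v=0 u=0 p=0 clk=1 q=0 x=0
  Δ1: clk:1→0
  (1Δ to stable)
t=4 Δ0: r=0 v=0 u=0 p=0 clk=0 q=0 x=0
  Δ1: clk:0→1
  (1Δ to stable)
t=5 Δ0: r=0 v=0 u=0 p=0 clk=1 q=0 x=0
  Δ1: clk:1→0
  (1Δ to stable)

2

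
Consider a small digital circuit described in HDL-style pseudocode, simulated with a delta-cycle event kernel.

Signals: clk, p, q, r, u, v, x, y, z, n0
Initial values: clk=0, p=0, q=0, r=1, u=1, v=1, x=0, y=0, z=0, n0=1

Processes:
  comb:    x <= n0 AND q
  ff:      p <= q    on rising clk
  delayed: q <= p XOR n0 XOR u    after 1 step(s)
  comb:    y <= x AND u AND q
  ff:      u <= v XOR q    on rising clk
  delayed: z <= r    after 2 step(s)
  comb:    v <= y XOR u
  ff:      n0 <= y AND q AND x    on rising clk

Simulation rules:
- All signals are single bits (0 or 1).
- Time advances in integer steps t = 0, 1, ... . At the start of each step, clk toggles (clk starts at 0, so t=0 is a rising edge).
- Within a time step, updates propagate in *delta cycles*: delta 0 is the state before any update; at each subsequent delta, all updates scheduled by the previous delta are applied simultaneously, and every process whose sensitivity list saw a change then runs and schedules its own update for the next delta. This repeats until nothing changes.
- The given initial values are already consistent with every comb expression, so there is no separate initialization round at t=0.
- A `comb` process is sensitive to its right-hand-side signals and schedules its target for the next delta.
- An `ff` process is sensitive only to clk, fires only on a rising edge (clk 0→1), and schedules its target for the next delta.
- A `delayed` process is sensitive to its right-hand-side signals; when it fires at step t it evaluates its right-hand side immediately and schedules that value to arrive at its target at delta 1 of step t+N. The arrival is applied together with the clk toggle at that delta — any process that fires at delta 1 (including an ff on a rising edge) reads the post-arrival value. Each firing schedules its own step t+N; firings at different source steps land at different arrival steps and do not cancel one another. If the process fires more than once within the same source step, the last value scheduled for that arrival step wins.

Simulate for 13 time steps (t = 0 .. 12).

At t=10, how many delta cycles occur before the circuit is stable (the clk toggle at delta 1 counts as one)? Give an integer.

3

[bits: x,n0,r,u,clk,z,v,q,y,p]
t=0: Δ0=0111001000 Δ1=0111101000 Δ2=0011101000 | 2Δ
t=1: Δ0=0011101000 Δ1=0011001100 | 1Δ
t=2: Δ0=0011001100 Δ1=0011101100 Δ2=0010101101 Δ3=0010100101 | 3Δ
t=3: Δ0=0010100101 Δ1=0010000101 | 1Δ
t=4: Δ0=0010000101 Δ1=0010100101 Δ2=0011100101 Δ3=0011101101 | 3Δ
t=5: Δ0=0011101101 Δ1=0011001001 | 1Δ
t=6: Δ0=0011001001 Δ1=0011101001 Δ2=0011101000 | 2Δ
t=7: Δ0=0011101000 Δ1=0011001100 | 1Δ
t=8: Δ0=0011001100 Δ1=0011101100 Δ2=0010101101 Δ3=0010100101 | 3Δ
t=9: Δ0=0010100101 Δ1=0010000101 | 1Δ
t=10: Δ0=0010000101 Δ1=0010100101 Δ2=0011100101 Δ3=0011101101 | 3Δ
t=11: Δ0=0011101101 Δ1=0011001001 | 1Δ
t=12: Δ0=0011001001 Δ1=0011101001 Δ2=0011101000 | 2Δ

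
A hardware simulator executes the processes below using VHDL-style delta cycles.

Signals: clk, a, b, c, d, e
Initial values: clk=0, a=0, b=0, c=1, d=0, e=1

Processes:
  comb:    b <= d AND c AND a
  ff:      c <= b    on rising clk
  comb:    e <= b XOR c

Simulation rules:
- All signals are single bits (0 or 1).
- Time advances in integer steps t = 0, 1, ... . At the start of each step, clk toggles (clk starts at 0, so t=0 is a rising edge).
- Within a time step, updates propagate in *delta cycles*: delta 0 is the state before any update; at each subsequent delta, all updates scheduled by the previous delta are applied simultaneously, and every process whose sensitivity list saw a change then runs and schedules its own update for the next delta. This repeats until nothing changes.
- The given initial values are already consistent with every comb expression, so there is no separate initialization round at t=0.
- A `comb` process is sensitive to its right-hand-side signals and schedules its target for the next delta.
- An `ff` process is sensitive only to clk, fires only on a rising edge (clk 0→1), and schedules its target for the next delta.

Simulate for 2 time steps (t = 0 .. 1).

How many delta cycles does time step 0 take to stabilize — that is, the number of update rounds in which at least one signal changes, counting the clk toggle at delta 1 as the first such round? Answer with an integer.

3

t0.Δ0 b=0 c=1 e=1 clk=0 a=0 d=0
t0.Δ1 b=0 c=1 e=1 clk=1 a=0 d=0
t0.Δ2 b=0 c=0 e=1 clk=1 a=0 d=0
t0.Δ3 b=0 c=0 e=0 clk=1 a=0 d=0
t1.Δ0 b=0 c=0 e=0 clk=1 a=0 d=0
t1.Δ1 b=0 c=0 e=0 clk=0 a=0 d=0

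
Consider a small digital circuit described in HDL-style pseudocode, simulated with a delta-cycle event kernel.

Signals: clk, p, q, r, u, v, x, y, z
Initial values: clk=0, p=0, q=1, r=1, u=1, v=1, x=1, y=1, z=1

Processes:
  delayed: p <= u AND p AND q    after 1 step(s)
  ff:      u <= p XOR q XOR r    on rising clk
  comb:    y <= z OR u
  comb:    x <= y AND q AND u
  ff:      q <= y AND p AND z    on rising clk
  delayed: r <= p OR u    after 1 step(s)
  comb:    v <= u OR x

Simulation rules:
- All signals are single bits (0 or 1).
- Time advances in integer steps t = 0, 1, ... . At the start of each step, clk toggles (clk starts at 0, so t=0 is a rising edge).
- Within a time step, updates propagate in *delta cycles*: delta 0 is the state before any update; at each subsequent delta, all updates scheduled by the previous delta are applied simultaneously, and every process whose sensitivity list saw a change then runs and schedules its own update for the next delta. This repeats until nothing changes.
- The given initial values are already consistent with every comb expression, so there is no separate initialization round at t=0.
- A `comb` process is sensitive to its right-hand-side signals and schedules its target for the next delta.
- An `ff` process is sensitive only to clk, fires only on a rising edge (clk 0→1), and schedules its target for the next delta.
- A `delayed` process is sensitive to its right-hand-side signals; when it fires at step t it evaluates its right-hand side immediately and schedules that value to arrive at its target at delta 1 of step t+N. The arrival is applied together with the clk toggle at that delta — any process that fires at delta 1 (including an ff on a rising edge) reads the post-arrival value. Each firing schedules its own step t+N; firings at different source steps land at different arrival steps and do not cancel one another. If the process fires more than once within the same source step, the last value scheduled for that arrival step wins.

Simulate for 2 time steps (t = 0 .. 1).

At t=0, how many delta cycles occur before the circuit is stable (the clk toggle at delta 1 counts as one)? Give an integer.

[bits: v,clk,y,u,z,x,p,q,r]
t=0: Δ0=101111011 Δ1=111111011 Δ2=111011001 Δ3=111010001 Δ4=011010001 | 4Δ
t=1: Δ0=011010001 Δ1=001010000 | 1Δ

4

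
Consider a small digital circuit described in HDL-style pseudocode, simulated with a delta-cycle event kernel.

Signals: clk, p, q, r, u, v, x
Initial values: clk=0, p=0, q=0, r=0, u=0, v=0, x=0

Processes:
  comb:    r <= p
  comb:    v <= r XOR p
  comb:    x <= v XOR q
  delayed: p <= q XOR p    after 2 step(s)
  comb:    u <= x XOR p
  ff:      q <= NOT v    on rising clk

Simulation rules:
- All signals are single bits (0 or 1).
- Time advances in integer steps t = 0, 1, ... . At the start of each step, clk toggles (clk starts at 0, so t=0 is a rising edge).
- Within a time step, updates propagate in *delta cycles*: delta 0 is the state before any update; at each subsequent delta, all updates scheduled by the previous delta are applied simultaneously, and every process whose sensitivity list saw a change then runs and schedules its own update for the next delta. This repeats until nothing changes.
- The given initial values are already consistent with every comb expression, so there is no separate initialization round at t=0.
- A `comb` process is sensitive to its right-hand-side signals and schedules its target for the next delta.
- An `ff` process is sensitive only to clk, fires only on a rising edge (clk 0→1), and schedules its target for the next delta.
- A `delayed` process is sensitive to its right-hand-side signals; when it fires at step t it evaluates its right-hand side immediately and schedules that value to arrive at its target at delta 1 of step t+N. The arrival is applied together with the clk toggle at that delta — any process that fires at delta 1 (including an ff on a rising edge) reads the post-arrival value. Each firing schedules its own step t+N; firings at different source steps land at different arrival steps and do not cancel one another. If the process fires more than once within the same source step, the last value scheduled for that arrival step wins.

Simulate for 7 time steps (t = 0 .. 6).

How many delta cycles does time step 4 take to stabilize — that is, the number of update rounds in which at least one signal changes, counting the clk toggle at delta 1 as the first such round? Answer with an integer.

5

t=0 Δ0: p=0 x=0 clk=0 v=0 u=0 q=0 r=0
  Δ1: clk:0→1
  Δ2: q:0→1
  Δ3: x:0→1
  Δ4: u:0→1
  (4Δ to stable)
t=1 Δ0: p=0 x=1 clk=1 v=0 u=1 q=1 r=0
  Δ1: clk:1→0
  (1Δ to stable)
t=2 Δ0: p=0 x=1 clk=0 v=0 u=1 q=1 r=0
  Δ1: p:0→1, clk:0→1
  Δ2: v:0→1, u:1→0, r:0→1
  Δ3: x:1→0, v:1→0
  Δ4: x:0→1, u:0→1
  Δ5: u:1→0
  (5Δ to stable)
t=3 Δ0: p=1 x=1 clk=1 v=0 u=0 q=1 r=1
  Δ1: clk:1→0
  (1Δ to stable)
t=4 Δ0: p=1 x=1 clk=0 v=0 u=0 q=1 r=1
  Δ1: p:1→0, clk:0→1
  Δ2: v:0→1, u:0→1, r:1→0
  Δ3: x:1→0, v:1→0
  Δ4: x:0→1, u:1→0
  Δ5: u:0→1
  (5Δ to stable)
t=5 Δ0: p=0 x=1 clk=1 v=0 u=1 q=1 r=0
  Δ1: clk:1→0
  (1Δ to stable)
t=6 Δ0: p=0 x=1 clk=0 v=0 u=1 q=1 r=0
  Δ1: p:0→1, clk:0→1
  Δ2: v:0→1, u:1→0, r:0→1
  Δ3: x:1→0, v:1→0
  Δ4: x:0→1, u:0→1
  Δ5: u:1→0
  (5Δ to stable)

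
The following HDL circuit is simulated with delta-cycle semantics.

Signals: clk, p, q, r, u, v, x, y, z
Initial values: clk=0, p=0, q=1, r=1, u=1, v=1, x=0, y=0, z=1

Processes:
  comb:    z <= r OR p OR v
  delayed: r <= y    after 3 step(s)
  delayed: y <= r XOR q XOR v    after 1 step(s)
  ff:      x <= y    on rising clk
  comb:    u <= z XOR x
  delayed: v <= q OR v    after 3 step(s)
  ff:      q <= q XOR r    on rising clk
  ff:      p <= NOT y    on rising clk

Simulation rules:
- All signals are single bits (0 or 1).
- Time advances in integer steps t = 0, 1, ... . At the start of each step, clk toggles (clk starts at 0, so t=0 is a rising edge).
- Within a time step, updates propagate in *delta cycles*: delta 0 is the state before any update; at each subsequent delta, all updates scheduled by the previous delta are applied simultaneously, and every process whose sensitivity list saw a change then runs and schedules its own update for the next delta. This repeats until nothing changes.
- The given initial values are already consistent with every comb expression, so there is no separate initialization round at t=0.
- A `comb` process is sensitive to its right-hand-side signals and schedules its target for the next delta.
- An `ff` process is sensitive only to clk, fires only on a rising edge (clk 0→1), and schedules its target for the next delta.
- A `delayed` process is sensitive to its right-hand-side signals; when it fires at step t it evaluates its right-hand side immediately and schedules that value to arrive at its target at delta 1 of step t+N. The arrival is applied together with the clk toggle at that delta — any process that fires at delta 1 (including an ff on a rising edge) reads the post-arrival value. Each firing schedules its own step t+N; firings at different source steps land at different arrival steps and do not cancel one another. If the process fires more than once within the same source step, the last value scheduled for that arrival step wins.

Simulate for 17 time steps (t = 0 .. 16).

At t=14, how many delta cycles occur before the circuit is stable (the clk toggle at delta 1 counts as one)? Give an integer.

3

[bits: y,p,u,r,z,x,v,q,clk]
t=0: Δ0=001110110 Δ1=001110111 Δ2=011110101 | 2Δ
t=1: Δ0=011110101 Δ1=011110100 | 1Δ
t=2: Δ0=011110100 Δ1=011110101 Δ2=011110111 | 2Δ
t=3: Δ0=011110111 Δ1=111110110 | 1Δ
t=4: Δ0=111110110 Δ1=111110111 Δ2=101111101 Δ3=100111101 | 3Δ
t=5: Δ0=100111101 Δ1=000111100 | 1Δ
t=6: Δ0=000111100 Δ1=000111101 Δ2=010110111 Δ3=011110111 | 3Δ
t=7: Δ0=011110111 Δ1=111110110 | 1Δ
t=8: Δ0=111110110 Δ1=111010111 Δ2=101011111 Δ3=100011111 | 3Δ
t=9: Δ0=100011111 Δ1=000011110 | 1Δ
t=10: Δ0=000011110 Δ1=000111111 Δ2=010110101 Δ3=011110101 | 3Δ
t=11: Δ0=011110101 Δ1=011110100 | 1Δ
t=12: Δ0=011110100 Δ1=011010101 | 1Δ
t=13: Δ0=011010101 Δ1=111010100 | 1Δ
t=14: Δ0=111010100 Δ1=111010101 Δ2=101011101 Δ3=100011101 | 3Δ
t=15: Δ0=100011101 Δ1=100011100 | 1Δ
t=16: Δ0=100011100 Δ1=100111101 Δ2=100111111 | 2Δ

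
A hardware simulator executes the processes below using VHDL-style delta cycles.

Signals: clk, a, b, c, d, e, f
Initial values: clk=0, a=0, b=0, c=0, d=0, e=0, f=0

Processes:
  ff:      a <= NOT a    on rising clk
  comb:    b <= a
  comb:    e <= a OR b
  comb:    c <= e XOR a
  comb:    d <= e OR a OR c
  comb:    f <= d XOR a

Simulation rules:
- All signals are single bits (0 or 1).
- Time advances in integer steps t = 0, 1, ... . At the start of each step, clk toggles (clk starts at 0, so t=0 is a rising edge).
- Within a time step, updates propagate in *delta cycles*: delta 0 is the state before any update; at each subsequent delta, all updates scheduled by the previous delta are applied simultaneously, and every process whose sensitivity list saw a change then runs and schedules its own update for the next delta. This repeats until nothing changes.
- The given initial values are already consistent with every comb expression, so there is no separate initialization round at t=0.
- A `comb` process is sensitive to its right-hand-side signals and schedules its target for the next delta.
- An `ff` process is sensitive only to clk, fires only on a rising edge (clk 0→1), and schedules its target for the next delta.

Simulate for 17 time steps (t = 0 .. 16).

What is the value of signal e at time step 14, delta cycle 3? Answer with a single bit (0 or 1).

1

t=0 Δ0: d=0 clk=0 c=0 f=0 b=0 a=0 e=0
  Δ1: clk:0→1
  Δ2: a:0→1
  Δ3: d:0→1, c:0→1, f:0→1, b:0→1, e:0→1
  Δ4: c:1→0, f:1→0
  (4Δ to stable)
t=1 Δ0: d=1 clk=1 c=0 f=0 b=1 a=1 e=1
  Δ1: clk:1→0
  (1Δ to stable)
t=2 Δ0: d=1 clk=0 c=0 f=0 b=1 a=1 e=1
  Δ1: clk:0→1
  Δ2: a:1→0
  Δ3: c:0→1, f:0→1, b:1→0
  Δ4: e:1→0
  Δ5: c:1→0
  Δ6: d:1→0
  Δ7: f:1→0
  (7Δ to stable)
t=3 Δ0: d=0 clk=1 c=0 f=0 b=0 a=0 e=0
  Δ1: clk:1→0
  (1Δ to stable)
t=4 Δ0: d=0 clk=0 c=0 f=0 b=0 a=0 e=0
  Δ1: clk:0→1
  Δ2: a:0→1
  Δ3: d:0→1, c:0→1, f:0→1, b:0→1, e:0→1
  Δ4: c:1→0, f:1→0
  (4Δ to stable)
t=5 Δ0: d=1 clk=1 c=0 f=0 b=1 a=1 e=1
  Δ1: clk:1→0
  (1Δ to stable)
t=6 Δ0: d=1 clk=0 c=0 f=0 b=1 a=1 e=1
  Δ1: clk:0→1
  Δ2: a:1→0
  Δ3: c:0→1, f:0→1, b:1→0
  Δ4: e:1→0
  Δ5: c:1→0
  Δ6: d:1→0
  Δ7: f:1→0
  (7Δ to stable)
t=7 Δ0: d=0 clk=1 c=0 f=0 b=0 a=0 e=0
  Δ1: clk:1→0
  (1Δ to stable)
t=8 Δ0: d=0 clk=0 c=0 f=0 b=0 a=0 e=0
  Δ1: clk:0→1
  Δ2: a:0→1
  Δ3: d:0→1, c:0→1, f:0→1, b:0→1, e:0→1
  Δ4: c:1→0, f:1→0
  (4Δ to stable)
t=9 Δ0: d=1 clk=1 c=0 f=0 b=1 a=1 e=1
  Δ1: clk:1→0
  (1Δ to stable)
t=10 Δ0: d=1 clk=0 c=0 f=0 b=1 a=1 e=1
  Δ1: clk:0→1
  Δ2: a:1→0
  Δ3: c:0→1, f:0→1, b:1→0
  Δ4: e:1→0
  Δ5: c:1→0
  Δ6: d:1→0
  Δ7: f:1→0
  (7Δ to stable)
t=11 Δ0: d=0 clk=1 c=0 f=0 b=0 a=0 e=0
  Δ1: clk:1→0
  (1Δ to stable)
t=12 Δ0: d=0 clk=0 c=0 f=0 b=0 a=0 e=0
  Δ1: clk:0→1
  Δ2: a:0→1
  Δ3: d:0→1, c:0→1, f:0→1, b:0→1, e:0→1
  Δ4: c:1→0, f:1→0
  (4Δ to stable)
t=13 Δ0: d=1 clk=1 c=0 f=0 b=1 a=1 e=1
  Δ1: clk:1→0
  (1Δ to stable)
t=14 Δ0: d=1 clk=0 c=0 f=0 b=1 a=1 e=1
  Δ1: clk:0→1
  Δ2: a:1→0
  Δ3: c:0→1, f:0→1, b:1→0
  Δ4: e:1→0
  Δ5: c:1→0
  Δ6: d:1→0
  Δ7: f:1→0
  (7Δ to stable)
t=15 Δ0: d=0 clk=1 c=0 f=0 b=0 a=0 e=0
  Δ1: clk:1→0
  (1Δ to stable)
t=16 Δ0: d=0 clk=0 c=0 f=0 b=0 a=0 e=0
  Δ1: clk:0→1
  Δ2: a:0→1
  Δ3: d:0→1, c:0→1, f:0→1, b:0→1, e:0→1
  Δ4: c:1→0, f:1→0
  (4Δ to stable)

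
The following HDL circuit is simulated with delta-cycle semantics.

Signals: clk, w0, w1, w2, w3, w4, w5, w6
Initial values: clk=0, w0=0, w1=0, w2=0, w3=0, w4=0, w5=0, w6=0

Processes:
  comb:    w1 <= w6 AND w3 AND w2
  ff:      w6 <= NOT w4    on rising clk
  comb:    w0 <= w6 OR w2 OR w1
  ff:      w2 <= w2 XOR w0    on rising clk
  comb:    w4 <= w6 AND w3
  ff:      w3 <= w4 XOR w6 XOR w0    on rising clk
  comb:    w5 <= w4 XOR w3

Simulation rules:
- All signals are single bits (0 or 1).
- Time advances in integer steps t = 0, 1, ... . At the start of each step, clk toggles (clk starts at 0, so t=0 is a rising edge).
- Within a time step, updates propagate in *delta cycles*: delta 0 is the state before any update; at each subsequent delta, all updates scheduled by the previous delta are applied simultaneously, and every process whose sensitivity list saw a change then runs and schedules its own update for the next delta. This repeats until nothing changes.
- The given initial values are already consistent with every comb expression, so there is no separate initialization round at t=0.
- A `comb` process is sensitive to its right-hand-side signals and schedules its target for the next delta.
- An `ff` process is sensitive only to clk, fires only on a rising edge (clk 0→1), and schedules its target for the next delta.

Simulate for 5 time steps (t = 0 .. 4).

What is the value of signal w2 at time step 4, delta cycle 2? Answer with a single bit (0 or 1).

t=0 Δ0: w5=0 w3=0 w2=0 w6=0 clk=0 w4=0 w1=0 w0=0
  Δ1: clk:0→1
  Δ2: w6:0→1
  Δ3: w0:0→1
  (3Δ to stable)
t=1 Δ0: w5=0 w3=0 w2=0 w6=1 clk=1 w4=0 w1=0 w0=1
  Δ1: clk:1→0
  (1Δ to stable)
t=2 Δ0: w5=0 w3=0 w2=0 w6=1 clk=0 w4=0 w1=0 w0=1
  Δ1: clk:0→1
  Δ2: w2:0→1
  (2Δ to stable)
t=3 Δ0: w5=0 w3=0 w2=1 w6=1 clk=1 w4=0 w1=0 w0=1
  Δ1: clk:1→0
  (1Δ to stable)
t=4 Δ0: w5=0 w3=0 w2=1 w6=1 clk=0 w4=0 w1=0 w0=1
  Δ1: clk:0→1
  Δ2: w2:1→0
  (2Δ to stable)

0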